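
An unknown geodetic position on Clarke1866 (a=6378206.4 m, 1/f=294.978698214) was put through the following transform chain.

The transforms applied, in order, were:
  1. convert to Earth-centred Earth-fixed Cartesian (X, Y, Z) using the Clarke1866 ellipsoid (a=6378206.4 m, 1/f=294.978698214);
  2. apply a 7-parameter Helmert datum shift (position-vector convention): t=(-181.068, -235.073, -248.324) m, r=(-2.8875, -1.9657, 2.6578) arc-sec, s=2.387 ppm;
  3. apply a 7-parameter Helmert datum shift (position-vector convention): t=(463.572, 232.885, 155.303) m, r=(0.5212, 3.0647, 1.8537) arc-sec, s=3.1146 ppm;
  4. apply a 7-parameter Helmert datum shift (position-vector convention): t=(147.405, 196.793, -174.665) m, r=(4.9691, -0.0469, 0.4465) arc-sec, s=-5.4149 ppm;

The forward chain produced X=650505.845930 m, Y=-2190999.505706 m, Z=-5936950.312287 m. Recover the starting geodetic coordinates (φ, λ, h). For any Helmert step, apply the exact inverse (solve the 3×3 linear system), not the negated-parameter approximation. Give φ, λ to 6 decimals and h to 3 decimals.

start: X=650505.8459, Y=-2190999.5057, Z=-5936950.3123 m
→ Helmert⁻¹: X=650355.8691, Y=-2191352.5933, Z=-5936755.1508
→ Helmert⁻¹: X=649958.7877, Y=-2191599.4952, Z=-5936876.7678
→ Helmert⁻¹: X=650053.4921, Y=-2191284.4605, Z=-5936651.1438
→ geod (Bowring, a=6378206.400): φ=-69.07288600°, λ=-73.47679500°, h=2093.2650 m

φ=-69.072886°, λ=-73.476795°, h=2093.265 m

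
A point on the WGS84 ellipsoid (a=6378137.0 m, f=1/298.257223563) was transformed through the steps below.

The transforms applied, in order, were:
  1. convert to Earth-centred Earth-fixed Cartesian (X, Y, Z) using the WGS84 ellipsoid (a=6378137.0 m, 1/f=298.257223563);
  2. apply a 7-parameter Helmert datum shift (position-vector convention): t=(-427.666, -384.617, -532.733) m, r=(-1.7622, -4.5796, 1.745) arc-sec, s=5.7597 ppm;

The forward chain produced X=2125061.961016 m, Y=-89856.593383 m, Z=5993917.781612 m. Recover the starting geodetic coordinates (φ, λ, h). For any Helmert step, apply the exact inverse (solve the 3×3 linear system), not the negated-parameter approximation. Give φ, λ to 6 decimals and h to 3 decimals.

φ=70.580394°, λ=-2.412141°, h=1579.969 m

start: X=2125061.9610, Y=-89856.5934, Z=5993917.7816 m
→ Helmert⁻¹: X=2125609.7175, Y=-89540.6559, Z=5994368.0297
→ geod (Bowring, a=6378137.000): φ=70.58039400°, λ=-2.41214100°, h=1579.9690 m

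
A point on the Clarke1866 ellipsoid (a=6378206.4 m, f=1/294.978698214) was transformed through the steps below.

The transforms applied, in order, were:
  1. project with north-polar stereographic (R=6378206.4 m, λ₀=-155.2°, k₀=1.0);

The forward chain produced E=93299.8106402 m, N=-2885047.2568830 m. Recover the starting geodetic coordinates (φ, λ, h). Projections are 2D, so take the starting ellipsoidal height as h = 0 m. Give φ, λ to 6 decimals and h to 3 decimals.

start: E=93299.8106, N=-2885047.2569 m
→ stereo⁻¹: φ=64.49936800°, λ=-153.34775200°

φ=64.499368°, λ=-153.347752°, h=0.000 m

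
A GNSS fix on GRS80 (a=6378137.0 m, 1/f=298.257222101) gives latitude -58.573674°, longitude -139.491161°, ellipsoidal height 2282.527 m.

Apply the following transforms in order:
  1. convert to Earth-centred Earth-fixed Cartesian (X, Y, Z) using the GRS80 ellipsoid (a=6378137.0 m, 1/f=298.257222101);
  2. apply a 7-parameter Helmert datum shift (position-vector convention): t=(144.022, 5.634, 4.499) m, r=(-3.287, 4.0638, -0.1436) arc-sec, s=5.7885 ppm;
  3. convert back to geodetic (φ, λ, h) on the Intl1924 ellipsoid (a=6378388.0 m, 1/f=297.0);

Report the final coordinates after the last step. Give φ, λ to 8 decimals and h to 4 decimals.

φ=-58.57380236°, λ=-139.48973070°, h=2071.5151 m

start: φ=-58.573674°, λ=-139.491161°, h=2282.527 m
→ ECEF (a=6378137.000, f=1/298.257222101): X=-2535541.3439, Y=-2166233.4663, Z=-5421274.0213
→ Helmert 7p (PV): X=-2535520.3168, Y=-2166324.9993, Z=-5421216.4272
→ geod (Bowring, a=6378388.000): φ=-58.57380236°, λ=-139.48973070°, h=2071.5151 m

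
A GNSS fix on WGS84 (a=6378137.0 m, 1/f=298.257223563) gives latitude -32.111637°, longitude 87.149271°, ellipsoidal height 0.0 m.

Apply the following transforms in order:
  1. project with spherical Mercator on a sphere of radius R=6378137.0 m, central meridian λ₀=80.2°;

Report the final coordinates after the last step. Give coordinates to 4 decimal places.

E=773589.3091 m, N=-3777973.6555 m

start: φ=-32.111637°, λ=87.149271°, h=0.000 m
→ merc (R=6378137.0, λ₀=80.2°): E=773589.3091, N=-3777973.6555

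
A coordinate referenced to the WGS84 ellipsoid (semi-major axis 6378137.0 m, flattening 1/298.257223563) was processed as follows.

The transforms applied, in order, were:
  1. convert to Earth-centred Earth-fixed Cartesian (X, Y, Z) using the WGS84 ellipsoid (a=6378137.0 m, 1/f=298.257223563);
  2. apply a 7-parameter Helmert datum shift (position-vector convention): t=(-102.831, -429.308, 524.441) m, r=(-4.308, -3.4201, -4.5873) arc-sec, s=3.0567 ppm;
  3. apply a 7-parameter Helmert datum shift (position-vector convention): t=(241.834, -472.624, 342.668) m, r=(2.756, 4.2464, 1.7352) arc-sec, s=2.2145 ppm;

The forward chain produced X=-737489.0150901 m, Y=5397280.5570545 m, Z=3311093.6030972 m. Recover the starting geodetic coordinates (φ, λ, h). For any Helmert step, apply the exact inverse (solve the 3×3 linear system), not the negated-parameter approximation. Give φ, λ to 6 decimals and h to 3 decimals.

start: X=-737489.0151, Y=5397280.5571, Z=3311093.6031 m
→ Helmert⁻¹: X=-737751.9634, Y=5397791.6693, Z=3310656.2929
→ Helmert⁻¹: X=-737712.0435, Y=5398118.9329, Z=3310246.7098
→ geod (Bowring, a=6378137.000): φ=31.45278700°, λ=97.78188900°, h=2729.5690 m

φ=31.452787°, λ=97.781889°, h=2729.569 m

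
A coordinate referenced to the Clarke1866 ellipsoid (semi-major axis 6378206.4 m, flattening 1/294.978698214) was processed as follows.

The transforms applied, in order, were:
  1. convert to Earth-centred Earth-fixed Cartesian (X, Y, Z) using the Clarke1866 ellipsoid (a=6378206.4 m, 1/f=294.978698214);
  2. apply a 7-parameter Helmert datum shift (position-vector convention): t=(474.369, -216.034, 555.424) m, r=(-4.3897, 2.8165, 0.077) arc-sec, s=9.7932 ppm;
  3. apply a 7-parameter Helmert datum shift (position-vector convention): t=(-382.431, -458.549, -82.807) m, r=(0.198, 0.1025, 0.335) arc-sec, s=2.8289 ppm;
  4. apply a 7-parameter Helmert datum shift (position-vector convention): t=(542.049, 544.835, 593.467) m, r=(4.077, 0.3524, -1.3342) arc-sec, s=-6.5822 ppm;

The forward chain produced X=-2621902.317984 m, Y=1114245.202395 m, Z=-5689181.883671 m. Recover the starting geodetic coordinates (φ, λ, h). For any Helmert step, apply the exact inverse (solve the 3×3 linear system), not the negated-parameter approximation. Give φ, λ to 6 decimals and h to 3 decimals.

φ=-63.556111°, λ=156.977752°, h=2899.758 m

start: X=-2621902.3180, Y=1114245.2024, Z=-5689181.8837 m
→ Helmert⁻¹: X=-2622459.1106, Y=1113578.2704, Z=-5689839.2934
→ Helmert⁻¹: X=-2622064.6253, Y=1114032.4647, Z=-5689742.7631
→ Helmert⁻¹: X=-2622435.1963, Y=1114359.6650, Z=-5690254.5545
→ geod (Bowring, a=6378206.400): φ=-63.55611100°, λ=156.97775200°, h=2899.7580 m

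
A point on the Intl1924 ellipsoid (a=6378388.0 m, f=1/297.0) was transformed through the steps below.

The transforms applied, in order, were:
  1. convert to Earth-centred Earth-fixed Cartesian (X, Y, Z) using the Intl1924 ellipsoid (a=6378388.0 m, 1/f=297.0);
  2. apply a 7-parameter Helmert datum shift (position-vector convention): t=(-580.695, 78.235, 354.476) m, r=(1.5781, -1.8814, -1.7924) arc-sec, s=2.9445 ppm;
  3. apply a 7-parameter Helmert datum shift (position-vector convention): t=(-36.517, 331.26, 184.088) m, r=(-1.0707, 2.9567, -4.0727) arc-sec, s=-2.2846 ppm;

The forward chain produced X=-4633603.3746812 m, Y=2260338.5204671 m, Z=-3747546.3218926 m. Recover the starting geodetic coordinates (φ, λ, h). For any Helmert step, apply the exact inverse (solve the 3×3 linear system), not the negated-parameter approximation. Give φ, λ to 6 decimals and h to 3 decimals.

φ=-36.205457°, λ=153.998922°, h=2440.452 m

start: X=-4633603.3747, Y=2260338.5205, Z=-3747546.3219 m
→ Helmert⁻¹: X=-4633568.3434, Y=2259940.3883, Z=-3747793.6607
→ Helmert⁻¹: X=-4633027.8313, Y=2259786.5628, Z=-3748112.1304
→ geod (Bowring, a=6378388.000): φ=-36.20545700°, λ=153.99892200°, h=2440.4520 m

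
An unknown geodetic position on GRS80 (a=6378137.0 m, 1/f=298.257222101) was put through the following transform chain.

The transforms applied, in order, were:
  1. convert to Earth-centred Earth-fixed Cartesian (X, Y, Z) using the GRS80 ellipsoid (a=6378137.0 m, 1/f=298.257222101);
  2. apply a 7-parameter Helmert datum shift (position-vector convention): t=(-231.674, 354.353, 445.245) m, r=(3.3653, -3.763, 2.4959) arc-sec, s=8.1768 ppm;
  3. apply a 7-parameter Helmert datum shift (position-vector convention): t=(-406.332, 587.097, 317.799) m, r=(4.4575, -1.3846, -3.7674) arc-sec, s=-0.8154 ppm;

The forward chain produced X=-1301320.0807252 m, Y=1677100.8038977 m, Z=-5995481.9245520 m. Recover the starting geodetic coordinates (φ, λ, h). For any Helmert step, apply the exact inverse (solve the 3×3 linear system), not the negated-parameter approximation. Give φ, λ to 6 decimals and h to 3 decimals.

φ=-70.636447°, λ=127.818399°, h=1354.181 m

start: X=-1301320.0807, Y=1677100.8039, Z=-5995481.9246 m
→ Helmert⁻¹: X=-1300985.6764, Y=1676361.7382, Z=-5995832.1065
→ Helmert⁻¹: X=-1300832.4797, Y=1675911.5905, Z=-5996231.9330
→ geod (Bowring, a=6378137.000): φ=-70.63644700°, λ=127.81839900°, h=1354.1810 m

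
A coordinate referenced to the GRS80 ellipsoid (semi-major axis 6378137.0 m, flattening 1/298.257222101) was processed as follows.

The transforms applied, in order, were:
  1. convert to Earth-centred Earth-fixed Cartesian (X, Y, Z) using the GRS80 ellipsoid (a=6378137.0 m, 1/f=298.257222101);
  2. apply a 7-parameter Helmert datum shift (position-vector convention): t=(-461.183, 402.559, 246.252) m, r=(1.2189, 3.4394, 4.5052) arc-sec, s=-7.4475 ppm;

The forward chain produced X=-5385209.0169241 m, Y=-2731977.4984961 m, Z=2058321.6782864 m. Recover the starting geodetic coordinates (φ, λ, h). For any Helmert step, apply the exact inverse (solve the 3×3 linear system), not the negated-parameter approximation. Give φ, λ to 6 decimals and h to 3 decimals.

start: X=-5385209.0169, Y=-2731977.4985, Z=2058321.6783 m
→ Helmert⁻¹: X=-5384881.9317, Y=-2732270.6298, Z=2058017.1088
→ geod (Bowring, a=6378137.000): φ=18.93798400°, λ=-153.09691900°, h=3572.7430 m

φ=18.937984°, λ=-153.096919°, h=3572.743 m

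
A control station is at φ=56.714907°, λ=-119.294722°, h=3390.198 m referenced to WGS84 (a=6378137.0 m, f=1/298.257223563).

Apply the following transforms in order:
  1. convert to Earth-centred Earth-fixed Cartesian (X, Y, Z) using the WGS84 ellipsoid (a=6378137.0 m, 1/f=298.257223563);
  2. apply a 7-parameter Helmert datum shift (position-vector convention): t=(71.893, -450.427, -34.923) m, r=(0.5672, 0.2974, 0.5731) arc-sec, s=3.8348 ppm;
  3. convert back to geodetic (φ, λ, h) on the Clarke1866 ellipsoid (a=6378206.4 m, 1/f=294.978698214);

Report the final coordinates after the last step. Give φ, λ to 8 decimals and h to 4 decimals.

start: φ=56.714907°, λ=-119.294722°, h=3390.198 m
→ ECEF (a=6378137.000, f=1/298.257223563): X=-1717662.0966, Y=-3061498.6403, Z=5311377.2069
→ Helmert 7p (PV): X=-1717580.6261, Y=-3061980.1856, Z=5311356.7098
→ geod (Bowring, a=6378206.400): φ=56.71391604°, λ=-119.28971716°, h=3678.3602 m

φ=56.71391604°, λ=-119.28971716°, h=3678.3602 m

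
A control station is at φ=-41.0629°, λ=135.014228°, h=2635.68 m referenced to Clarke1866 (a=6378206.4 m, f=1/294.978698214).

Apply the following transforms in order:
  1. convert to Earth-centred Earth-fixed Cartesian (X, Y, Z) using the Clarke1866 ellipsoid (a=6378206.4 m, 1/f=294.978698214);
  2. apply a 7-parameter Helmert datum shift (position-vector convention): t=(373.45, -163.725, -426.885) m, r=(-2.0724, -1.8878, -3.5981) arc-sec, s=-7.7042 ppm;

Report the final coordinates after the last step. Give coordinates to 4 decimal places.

start: φ=-41.062900°, λ=135.014228°, h=2635.680 m
→ ECEF (a=6378206.400, f=1/294.978698214): X=-3407772.9544, Y=3406080.9011, Z=-4169224.5941
→ Helmert 7p (PV): X=-3407275.6770, Y=3405908.4909, Z=-4169684.7689

X=-3407275.6770 m, Y=3405908.4909 m, Z=-4169684.7689 m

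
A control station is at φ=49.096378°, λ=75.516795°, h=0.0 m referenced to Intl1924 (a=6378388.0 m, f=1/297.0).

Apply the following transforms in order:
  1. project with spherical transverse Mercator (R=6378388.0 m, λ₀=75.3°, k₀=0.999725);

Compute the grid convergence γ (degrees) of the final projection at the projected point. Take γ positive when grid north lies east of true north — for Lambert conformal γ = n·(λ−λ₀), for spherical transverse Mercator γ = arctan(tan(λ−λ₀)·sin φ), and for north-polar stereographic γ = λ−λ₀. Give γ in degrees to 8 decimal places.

start: φ=49.096378°, λ=75.516795°, h=0.000 m
→ into tm (λ₀=75.3°): φ=49.09637800°, λ−λ₀=0.21679500°
convergence γ = 0.16385661°

0.16385661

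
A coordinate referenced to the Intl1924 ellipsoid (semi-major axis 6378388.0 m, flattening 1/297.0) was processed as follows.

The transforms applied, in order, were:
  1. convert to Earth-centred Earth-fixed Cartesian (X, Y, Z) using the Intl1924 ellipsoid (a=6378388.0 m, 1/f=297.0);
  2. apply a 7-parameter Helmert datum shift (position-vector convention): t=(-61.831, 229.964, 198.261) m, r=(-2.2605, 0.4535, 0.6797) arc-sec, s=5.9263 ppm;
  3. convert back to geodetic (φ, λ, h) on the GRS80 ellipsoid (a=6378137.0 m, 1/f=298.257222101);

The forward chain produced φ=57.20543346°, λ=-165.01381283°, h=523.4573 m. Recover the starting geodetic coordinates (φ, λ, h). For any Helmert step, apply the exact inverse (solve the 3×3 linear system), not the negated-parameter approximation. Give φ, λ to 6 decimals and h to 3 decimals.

φ=57.204937°, λ=-165.009177°, h=132.350 m

start: φ=57.205433°, λ=-165.013813°, h=523.457 m
→ ECEF (a=6378137.000, f=1/298.257222101): X=-3345279.2581, Y=-895500.5510, Z=5338765.6411
→ Helmert⁻¹: X=-3345212.2917, Y=-895772.6892, Z=5338518.5705
→ geod (Bowring, a=6378388.000): φ=57.20493700°, λ=-165.00917700°, h=132.3500 m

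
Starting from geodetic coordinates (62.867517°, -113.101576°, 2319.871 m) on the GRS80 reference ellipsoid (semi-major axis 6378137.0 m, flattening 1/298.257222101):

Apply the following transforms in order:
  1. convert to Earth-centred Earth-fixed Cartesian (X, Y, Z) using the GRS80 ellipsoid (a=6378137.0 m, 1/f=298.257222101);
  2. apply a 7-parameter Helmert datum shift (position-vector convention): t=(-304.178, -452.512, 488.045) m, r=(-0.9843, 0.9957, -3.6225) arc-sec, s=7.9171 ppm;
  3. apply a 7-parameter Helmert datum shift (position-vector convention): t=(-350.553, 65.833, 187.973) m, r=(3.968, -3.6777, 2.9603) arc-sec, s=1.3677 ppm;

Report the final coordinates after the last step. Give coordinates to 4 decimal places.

X=-1145483.0467 m, Y=-2684080.0939 m, Z=5655998.3954 m

start: φ=62.867517°, λ=-113.101576°, h=2319.871 m
→ ECEF (a=6378137.000, f=1/298.257222101): X=-1144735.5327, Y=-2683590.3512, Z=5655323.5860
→ Helmert 7p (PV): X=-1145068.6041, Y=-2684017.0175, Z=5655874.7370
→ Helmert 7p (PV): X=-1145483.0467, Y=-2684080.0939, Z=5655998.3954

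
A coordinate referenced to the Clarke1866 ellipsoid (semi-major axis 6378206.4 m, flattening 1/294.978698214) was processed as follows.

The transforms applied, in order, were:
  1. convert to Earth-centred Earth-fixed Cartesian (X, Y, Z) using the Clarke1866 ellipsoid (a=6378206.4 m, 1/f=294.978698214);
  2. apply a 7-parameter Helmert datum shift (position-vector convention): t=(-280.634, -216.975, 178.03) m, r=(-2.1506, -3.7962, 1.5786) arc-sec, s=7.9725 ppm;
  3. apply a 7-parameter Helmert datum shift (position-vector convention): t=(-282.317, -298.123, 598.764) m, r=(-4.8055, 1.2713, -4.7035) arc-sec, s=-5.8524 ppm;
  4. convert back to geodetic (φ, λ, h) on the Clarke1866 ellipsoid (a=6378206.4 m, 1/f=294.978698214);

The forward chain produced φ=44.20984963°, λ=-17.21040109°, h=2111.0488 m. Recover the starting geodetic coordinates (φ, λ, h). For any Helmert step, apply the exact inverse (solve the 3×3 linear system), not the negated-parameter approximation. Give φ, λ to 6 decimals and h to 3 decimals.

φ=44.201181°, λ=-17.202879°, h=1831.719 m

start: φ=44.209850°, λ=-17.210401°, h=2111.049 m
→ ECEF (a=6378206.400, f=1/294.978698214): X=4375783.0272, Y=-1355401.6316, Z=4426104.3973
→ Helmert⁻¹: X=4376094.5794, Y=-1355114.7550, Z=4425526.9339
→ Helmert⁻¹: X=4376411.3970, Y=-1354966.6111, Z=4425218.9501
→ geod (Bowring, a=6378206.400): φ=44.20118100°, λ=-17.20287900°, h=1831.7190 m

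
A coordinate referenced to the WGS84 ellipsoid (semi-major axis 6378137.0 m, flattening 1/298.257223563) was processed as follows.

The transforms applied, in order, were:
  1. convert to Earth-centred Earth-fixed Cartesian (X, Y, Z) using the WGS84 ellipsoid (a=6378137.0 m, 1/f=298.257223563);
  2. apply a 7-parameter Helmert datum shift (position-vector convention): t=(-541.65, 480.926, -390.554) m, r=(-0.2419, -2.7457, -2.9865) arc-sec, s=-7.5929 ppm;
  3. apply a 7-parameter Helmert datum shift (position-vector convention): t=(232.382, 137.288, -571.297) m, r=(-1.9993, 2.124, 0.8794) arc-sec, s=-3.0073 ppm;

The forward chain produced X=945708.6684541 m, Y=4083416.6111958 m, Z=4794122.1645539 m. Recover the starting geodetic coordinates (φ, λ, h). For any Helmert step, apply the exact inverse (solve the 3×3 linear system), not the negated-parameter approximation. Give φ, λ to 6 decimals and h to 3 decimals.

start: X=945708.6685, Y=4083416.6112, Z=4794122.1646 m
→ Helmert⁻¹: X=945447.1648, Y=4083241.0970, Z=4794757.1947
→ Helmert⁻¹: X=946000.7141, Y=4082799.2447, Z=4795176.3535
→ geod (Bowring, a=6378137.000): φ=49.03721800°, λ=76.95454600°, h=2520.3170 m

φ=49.037218°, λ=76.954546°, h=2520.317 m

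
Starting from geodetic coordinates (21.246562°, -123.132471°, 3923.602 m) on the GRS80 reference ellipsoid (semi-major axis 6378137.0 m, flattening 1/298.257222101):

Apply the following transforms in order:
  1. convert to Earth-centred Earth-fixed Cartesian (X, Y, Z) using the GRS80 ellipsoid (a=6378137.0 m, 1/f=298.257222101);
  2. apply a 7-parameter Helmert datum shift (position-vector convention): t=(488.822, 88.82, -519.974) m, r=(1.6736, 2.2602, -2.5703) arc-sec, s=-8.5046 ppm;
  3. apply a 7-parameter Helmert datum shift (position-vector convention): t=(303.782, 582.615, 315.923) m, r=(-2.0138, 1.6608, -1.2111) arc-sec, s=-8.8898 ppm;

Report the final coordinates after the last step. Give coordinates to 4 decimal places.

X=-3251812.7279 m, Y=-4982503.0086 m, Z=2298107.5738 m

start: φ=21.246562°, λ=-123.132471°, h=3923.602 m
→ ECEF (a=6378137.000, f=1/298.257222101): X=-3252614.2331, Y=-4983324.5355, Z=2298281.5532
→ Helmert 7p (PV): X=-3252134.6626, Y=-4983171.4510, Z=2297737.2408
→ Helmert 7p (PV): X=-3251812.7279, Y=-4982503.0086, Z=2298107.5738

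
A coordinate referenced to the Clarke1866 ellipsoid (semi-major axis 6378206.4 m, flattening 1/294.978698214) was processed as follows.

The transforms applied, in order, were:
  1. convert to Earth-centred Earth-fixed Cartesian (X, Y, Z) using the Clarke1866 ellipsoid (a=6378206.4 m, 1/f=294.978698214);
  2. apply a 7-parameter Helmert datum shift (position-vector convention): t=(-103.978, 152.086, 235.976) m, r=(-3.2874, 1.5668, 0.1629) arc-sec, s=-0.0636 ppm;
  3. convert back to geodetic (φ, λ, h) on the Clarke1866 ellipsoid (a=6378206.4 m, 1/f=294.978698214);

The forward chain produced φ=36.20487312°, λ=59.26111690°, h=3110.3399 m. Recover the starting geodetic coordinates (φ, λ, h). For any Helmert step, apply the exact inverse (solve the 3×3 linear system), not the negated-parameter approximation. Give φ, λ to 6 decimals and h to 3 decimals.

start: φ=36.204873°, λ=59.261117°, h=3110.340 m
→ ECEF (a=6378206.400, f=1/294.978698214): X=2634977.1639, Y=4430954.7354, Z=3748205.5109
→ Helmert⁻¹: X=2635056.3382, Y=4430741.1144, Z=3748060.4054
→ geod (Bowring, a=6378206.400): φ=36.20458000°, λ=59.25914700°, h=2909.1310 m

φ=36.204580°, λ=59.259147°, h=2909.131 m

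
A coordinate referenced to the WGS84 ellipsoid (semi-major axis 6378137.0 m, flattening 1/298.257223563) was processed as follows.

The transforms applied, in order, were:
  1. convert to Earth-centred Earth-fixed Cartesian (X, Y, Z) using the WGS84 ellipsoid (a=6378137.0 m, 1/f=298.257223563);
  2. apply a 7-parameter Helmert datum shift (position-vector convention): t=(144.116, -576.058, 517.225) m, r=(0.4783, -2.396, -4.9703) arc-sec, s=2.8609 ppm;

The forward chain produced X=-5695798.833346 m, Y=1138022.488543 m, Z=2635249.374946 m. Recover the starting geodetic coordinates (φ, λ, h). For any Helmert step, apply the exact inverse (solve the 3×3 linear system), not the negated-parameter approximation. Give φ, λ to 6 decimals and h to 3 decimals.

φ=24.544177°, λ=168.697037°, h=3752.381 m

start: X=-5695798.8333, Y=1138022.4885, Z=2635249.3749 m
→ Helmert⁻¹: X=-5695923.4810, Y=1138464.1459, Z=2634788.1369
→ geod (Bowring, a=6378137.000): φ=24.54417700°, λ=168.69703700°, h=3752.3810 m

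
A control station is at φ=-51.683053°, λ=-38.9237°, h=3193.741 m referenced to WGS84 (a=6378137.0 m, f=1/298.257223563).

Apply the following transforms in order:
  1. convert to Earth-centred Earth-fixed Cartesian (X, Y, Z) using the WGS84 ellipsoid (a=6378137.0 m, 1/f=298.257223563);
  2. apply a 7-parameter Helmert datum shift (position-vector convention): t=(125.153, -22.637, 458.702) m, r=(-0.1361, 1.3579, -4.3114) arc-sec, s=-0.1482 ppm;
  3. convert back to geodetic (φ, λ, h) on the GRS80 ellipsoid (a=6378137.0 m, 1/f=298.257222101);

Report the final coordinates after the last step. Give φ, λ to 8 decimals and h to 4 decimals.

start: φ=-51.683053°, λ=-38.923700°, h=3193.741 m
→ ECEF (a=6378137.000, f=1/298.257223563): X=3084446.8159, Y=-2490942.0857, Z=-4983521.1430
→ Helmert 7p (PV): X=3084486.6375, Y=-2491032.1137, Z=-4983080.3646
→ geod (Bowring, a=6378137.000): φ=-51.67998079°, λ=-38.92435061°, h=2902.1969 m

φ=-51.67998079°, λ=-38.92435061°, h=2902.1969 m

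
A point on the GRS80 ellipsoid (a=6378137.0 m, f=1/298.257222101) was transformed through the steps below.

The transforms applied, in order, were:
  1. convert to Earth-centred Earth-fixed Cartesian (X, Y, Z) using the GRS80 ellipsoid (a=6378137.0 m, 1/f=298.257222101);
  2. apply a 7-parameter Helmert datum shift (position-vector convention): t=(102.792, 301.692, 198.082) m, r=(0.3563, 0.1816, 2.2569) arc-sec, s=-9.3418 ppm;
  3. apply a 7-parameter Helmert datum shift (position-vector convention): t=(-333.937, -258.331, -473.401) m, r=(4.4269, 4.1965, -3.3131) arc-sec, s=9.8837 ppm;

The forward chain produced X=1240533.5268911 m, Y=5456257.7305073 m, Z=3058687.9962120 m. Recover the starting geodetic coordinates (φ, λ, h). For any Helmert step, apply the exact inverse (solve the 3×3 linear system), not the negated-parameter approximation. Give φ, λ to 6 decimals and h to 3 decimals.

φ=28.825753°, λ=77.189688°, h=3869.359 m

start: X=1240533.5269, Y=5456257.7305, Z=3058687.9962 m
→ Helmert⁻¹: X=1240705.3178, Y=5456547.7139, Z=3059039.2945
→ Helmert⁻¹: X=1240671.1237, Y=5456288.7023, Z=3058861.4550
→ geod (Bowring, a=6378137.000): φ=28.82575300°, λ=77.18968800°, h=3869.3590 m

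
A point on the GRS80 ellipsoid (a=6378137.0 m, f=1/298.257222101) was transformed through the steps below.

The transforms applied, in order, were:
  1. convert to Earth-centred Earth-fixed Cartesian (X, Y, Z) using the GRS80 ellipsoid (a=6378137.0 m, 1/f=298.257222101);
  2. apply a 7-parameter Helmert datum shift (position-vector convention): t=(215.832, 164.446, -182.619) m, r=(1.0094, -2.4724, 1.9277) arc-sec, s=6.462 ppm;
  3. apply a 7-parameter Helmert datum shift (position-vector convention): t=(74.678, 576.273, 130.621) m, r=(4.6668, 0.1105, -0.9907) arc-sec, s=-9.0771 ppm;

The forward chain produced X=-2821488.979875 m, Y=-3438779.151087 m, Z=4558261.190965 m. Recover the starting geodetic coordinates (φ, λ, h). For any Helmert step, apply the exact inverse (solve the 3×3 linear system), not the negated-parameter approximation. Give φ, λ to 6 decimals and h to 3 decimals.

start: X=-2821488.9799, Y=-3438779.1511, Z=4558261.1910 m
→ Helmert⁻¹: X=-2821575.1926, Y=-3439297.0642, Z=4558248.2485
→ Helmert⁻¹: X=-2821750.2939, Y=-3439390.6055, Z=4558452.0654
→ geod (Bowring, a=6378137.000): φ=45.88984900°, λ=-129.36619300°, h=2392.6130 m

φ=45.889849°, λ=-129.366193°, h=2392.613 m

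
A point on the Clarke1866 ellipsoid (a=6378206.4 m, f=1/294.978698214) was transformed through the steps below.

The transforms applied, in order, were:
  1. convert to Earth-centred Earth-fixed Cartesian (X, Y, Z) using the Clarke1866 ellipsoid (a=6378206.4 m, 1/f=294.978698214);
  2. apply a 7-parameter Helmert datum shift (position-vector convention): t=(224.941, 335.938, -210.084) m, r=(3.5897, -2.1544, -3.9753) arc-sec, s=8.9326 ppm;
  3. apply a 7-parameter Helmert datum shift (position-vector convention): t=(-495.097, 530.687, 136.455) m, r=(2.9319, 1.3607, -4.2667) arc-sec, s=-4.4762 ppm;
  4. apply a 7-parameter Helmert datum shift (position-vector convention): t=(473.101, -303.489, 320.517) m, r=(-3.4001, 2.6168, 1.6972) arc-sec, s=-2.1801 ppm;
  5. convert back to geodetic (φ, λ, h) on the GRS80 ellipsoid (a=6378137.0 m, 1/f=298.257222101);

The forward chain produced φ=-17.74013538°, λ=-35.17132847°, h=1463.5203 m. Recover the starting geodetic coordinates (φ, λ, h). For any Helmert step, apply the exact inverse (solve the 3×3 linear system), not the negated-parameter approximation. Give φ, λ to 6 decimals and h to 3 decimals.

φ=-17.742149°, λ=-35.175084°, h=1627.628 m

start: φ=-17.740135°, λ=-35.171328°, h=1463.520 m
→ ECEF (a=6378137.000, f=1/298.257222101): X=4968464.0956, Y=-3501143.6776, Z=-1931456.5043
→ Helmert⁻¹: X=4967997.5271, Y=-3500856.8551, Z=-1931775.9144
→ Helmert⁻¹: X=4968600.0351, Y=-3501327.8965, Z=-1931838.4711
→ Helmert⁻¹: X=4968378.0238, Y=-3501570.4176, Z=-1931602.0876
→ geod (Bowring, a=6378206.400): φ=-17.74214900°, λ=-35.17508400°, h=1627.6280 m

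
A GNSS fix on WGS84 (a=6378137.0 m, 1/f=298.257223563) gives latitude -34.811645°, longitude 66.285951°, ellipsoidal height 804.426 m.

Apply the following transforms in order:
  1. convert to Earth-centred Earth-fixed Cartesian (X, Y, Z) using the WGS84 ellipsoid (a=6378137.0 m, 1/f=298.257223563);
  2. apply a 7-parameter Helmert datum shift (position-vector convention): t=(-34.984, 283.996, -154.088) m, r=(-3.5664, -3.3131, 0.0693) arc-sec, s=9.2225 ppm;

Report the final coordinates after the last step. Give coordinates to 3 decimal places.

start: φ=-34.811645°, λ=66.285951°, h=804.426 m
→ ECEF (a=6378137.000, f=1/298.257223563): X=2108607.2065, Y=4800342.8648, Z=-3621189.5621
→ Helmert 7p (PV): X=2108648.2217, Y=4800609.2281, Z=-3621426.1776

X=2108648.222 m, Y=4800609.228 m, Z=-3621426.178 m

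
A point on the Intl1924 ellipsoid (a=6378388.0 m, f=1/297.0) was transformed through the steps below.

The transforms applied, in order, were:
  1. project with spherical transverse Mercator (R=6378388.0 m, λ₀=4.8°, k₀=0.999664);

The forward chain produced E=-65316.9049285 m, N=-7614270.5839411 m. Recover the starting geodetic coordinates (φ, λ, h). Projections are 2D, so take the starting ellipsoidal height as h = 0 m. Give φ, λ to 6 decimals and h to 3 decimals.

φ=-68.412855°, λ=3.204578°, h=0.000 m

start: E=-65316.9049, N=-7614270.5839 m
→ tm⁻¹: φ=-68.41285500°, λ=3.20457800°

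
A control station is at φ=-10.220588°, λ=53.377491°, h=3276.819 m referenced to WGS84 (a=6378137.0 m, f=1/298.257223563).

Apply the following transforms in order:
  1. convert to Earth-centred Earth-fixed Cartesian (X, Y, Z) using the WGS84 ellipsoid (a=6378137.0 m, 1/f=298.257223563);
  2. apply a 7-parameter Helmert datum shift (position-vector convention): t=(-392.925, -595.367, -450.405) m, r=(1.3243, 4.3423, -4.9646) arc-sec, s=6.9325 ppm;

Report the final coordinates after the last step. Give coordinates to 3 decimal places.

X=3746489.216 m, Y=5040232.776 m, Z=-1125354.716 m

start: φ=-10.220588°, λ=53.377491°, h=3276.819 m
→ ECEF (a=6378137.000, f=1/298.257223563): X=3746758.5172, Y=5040876.1568, Z=-1124849.9999
→ Helmert 7p (PV): X=3746489.2160, Y=5040232.7761, Z=-1125354.7158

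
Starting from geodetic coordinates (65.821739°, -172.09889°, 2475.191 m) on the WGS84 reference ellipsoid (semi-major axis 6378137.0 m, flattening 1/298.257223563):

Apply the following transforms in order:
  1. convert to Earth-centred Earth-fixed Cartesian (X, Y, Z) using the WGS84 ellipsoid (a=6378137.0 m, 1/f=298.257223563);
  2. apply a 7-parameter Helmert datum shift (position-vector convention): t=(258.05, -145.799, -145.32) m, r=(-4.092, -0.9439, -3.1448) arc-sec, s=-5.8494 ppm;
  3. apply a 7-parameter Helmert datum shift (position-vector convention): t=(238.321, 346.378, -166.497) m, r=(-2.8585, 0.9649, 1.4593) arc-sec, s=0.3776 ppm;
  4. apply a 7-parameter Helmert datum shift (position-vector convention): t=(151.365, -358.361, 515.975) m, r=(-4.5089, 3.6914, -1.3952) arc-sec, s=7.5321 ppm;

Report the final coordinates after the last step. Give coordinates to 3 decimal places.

start: φ=65.821739°, λ=-172.098890°, h=2475.191 m
→ ECEF (a=6378137.000, f=1/298.257223563): X=-2595780.8209, Y=-360245.6112, Z=5798092.5953
→ Helmert 7p (PV): X=-2595539.6123, Y=-360234.7016, Z=5797908.6280
→ Helmert 7p (PV): X=-2595272.6004, Y=-359826.4730, Z=5797761.4544
→ Helmert 7p (PV): X=-2595039.4572, Y=-360043.2507, Z=5798375.4110

X=-2595039.457 m, Y=-360043.251 m, Z=5798375.411 m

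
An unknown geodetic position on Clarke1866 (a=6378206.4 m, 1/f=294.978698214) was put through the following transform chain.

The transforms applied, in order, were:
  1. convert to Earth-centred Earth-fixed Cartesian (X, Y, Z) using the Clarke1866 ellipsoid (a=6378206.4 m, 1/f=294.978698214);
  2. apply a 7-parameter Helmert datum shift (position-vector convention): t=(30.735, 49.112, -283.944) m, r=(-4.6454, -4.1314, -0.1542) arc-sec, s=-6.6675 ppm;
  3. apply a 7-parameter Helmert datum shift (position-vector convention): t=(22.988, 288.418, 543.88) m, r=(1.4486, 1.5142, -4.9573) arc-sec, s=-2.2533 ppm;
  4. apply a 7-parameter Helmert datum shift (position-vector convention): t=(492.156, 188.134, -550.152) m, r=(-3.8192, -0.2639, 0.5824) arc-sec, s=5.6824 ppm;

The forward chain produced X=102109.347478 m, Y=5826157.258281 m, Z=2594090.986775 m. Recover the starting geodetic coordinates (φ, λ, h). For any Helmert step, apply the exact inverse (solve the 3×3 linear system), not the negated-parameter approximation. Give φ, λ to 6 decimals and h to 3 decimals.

φ=24.148836°, λ=89.002099°, h=3425.624 m

start: X=102109.3475, Y=5826157.2583, Z=2594090.9868 m
→ Helmert⁻¹: X=101636.3835, Y=5825887.6879, Z=2594734.1372
→ Helmert⁻¹: X=101454.5693, Y=5825633.0539, Z=2594155.9340
→ Helmert⁻¹: X=101472.1240, Y=5825564.4260, Z=2594586.3447
→ geod (Bowring, a=6378206.400): φ=24.14883600°, λ=89.00209900°, h=3425.6240 m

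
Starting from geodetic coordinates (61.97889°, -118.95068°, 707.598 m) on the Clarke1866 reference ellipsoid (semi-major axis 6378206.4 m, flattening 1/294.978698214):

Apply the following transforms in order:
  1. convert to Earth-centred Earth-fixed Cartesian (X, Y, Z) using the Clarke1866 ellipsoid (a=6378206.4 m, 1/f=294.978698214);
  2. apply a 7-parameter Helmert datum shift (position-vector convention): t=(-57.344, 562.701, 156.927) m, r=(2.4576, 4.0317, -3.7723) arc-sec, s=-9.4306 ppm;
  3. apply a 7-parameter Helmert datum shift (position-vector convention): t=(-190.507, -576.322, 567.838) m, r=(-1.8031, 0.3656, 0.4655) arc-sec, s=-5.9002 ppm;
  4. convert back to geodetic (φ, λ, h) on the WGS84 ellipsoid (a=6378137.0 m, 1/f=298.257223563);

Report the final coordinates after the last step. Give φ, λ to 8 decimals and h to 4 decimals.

φ=61.97955931°, λ=-118.95344931°, h=1196.0972 m

start: φ=61.978890°, λ=-118.950680°, h=707.598 m
→ ECEF (a=6378206.400, f=1/294.978698214): X=-1454458.2650, Y=-2629247.1666, Z=5607839.8456
→ Helmert 7p (PV): X=-1454440.3664, Y=-2628699.8860, Z=5607940.9896
→ Helmert 7p (PV): X=-1454606.4196, Y=-2629214.9580, Z=5608501.2967
→ geod (Bowring, a=6378137.000): φ=61.97955931°, λ=-118.95344931°, h=1196.0972 m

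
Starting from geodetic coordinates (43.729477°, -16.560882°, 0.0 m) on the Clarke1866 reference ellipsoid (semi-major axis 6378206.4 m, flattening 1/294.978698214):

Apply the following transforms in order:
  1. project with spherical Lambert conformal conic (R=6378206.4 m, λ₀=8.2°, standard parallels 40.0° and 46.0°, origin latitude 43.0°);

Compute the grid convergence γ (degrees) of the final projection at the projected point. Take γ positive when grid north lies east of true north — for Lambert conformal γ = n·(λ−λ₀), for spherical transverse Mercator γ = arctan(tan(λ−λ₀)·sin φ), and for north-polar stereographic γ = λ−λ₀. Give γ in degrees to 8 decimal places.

start: φ=43.729477°, λ=-16.560882°, h=0.000 m
→ into lcc (λ₀=8.2°): φ=43.72947700°, λ−λ₀=-24.76088200°
convergence γ = -16.89461002°

-16.89461002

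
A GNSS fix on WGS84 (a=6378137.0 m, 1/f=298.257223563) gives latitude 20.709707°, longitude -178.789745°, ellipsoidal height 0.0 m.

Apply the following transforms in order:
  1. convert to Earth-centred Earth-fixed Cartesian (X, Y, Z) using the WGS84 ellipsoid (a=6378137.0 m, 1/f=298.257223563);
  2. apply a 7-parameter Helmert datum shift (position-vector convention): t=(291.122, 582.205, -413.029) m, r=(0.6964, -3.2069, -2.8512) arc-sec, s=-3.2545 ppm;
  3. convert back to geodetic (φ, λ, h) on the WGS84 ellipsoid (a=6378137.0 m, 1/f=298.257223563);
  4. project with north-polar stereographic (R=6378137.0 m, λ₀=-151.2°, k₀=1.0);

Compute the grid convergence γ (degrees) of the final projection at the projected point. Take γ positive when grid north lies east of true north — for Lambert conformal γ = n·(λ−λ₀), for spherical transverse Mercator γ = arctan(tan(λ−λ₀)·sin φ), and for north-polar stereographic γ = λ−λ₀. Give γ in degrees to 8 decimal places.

-27.59600045

start: φ=20.709707°, λ=-178.789745°, h=0.000 m
→ ECEF (a=6378137.000, f=1/298.257223563): X=-5967175.5500, Y=-126063.0079, Z=2241360.8511
→ Helmert 7p (PV): X=-5966901.5978, Y=-125405.4760, Z=2240847.3277
→ geod (Bowring, a=6378137.000): φ=20.70628724°, λ=-178.79600045°, h=-450.7384 m
→ into stereo (λ₀=-151.2°): φ=20.70628724°, λ−λ₀=-27.59600045°
convergence γ = -27.59600045°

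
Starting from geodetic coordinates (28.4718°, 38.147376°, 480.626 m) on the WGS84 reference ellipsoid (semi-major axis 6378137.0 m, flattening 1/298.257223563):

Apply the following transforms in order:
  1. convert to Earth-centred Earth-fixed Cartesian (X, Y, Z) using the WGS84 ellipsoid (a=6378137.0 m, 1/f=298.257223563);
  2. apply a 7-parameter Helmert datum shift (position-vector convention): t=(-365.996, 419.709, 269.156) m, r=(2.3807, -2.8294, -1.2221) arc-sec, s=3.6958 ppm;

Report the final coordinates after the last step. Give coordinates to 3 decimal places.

start: φ=28.471800°, λ=38.147376°, h=480.626 m
→ ECEF (a=6378137.000, f=1/298.257223563): X=4412947.1093, Y=3466088.6758, Z=3022798.9835
→ Helmert 7p (PV): X=4412576.4942, Y=3466460.1592, Z=3023179.8508

X=4412576.494 m, Y=3466460.159 m, Z=3023179.851 m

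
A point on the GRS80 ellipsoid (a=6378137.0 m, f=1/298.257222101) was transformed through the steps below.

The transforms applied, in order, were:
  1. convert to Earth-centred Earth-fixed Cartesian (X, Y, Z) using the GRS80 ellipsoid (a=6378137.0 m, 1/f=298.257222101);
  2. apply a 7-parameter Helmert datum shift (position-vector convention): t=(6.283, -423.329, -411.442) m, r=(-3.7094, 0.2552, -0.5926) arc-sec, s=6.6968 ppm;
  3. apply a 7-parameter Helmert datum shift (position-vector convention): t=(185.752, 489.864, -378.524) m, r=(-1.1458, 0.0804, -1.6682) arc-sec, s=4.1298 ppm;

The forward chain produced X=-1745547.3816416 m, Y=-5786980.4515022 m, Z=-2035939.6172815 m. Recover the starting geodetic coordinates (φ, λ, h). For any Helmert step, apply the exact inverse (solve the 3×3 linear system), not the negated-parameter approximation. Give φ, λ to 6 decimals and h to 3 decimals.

φ=-18.725710°, λ=-106.786106°, h=2018.197 m

start: X=-1745547.3816, Y=-5786980.4515, Z=-2035939.6173 m
→ Helmert⁻¹: X=-1745678.3238, Y=-5787449.2253, Z=-2035585.5166
→ Helmert⁻¹: X=-1745653.7723, Y=-5786955.5557, Z=-2035266.6760
→ geod (Bowring, a=6378137.000): φ=-18.72571000°, λ=-106.78610600°, h=2018.1970 m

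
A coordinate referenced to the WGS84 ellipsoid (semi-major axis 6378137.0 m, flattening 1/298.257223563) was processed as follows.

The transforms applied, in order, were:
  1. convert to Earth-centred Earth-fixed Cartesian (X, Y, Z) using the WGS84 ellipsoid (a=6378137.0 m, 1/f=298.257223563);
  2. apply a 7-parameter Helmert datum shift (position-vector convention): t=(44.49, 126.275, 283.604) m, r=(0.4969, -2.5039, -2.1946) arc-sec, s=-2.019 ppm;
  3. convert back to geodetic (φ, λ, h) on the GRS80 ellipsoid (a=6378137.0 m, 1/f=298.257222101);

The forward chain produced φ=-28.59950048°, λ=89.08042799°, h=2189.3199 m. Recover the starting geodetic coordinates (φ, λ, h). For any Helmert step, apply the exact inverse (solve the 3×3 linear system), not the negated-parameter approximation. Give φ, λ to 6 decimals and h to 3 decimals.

φ=-28.602444°, λ=89.081847°, h=2226.522 m

start: φ=-28.599500°, λ=89.080428°, h=2189.320 m
→ ECEF (a=6378137.000, f=1/298.257222101): X=89972.2850, Y=5605422.4121, Z=-3036051.3717
→ Helmert⁻¹: X=89831.4786, Y=5605301.0953, Z=-3036355.6999
→ geod (Bowring, a=6378137.000): φ=-28.60244400°, λ=89.08184700°, h=2226.5220 m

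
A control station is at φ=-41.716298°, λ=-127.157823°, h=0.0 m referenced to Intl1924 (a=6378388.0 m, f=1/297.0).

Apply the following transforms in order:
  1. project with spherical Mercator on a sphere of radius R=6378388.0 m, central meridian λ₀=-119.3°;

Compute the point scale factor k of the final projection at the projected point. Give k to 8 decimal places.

start: φ=-41.716298°, λ=-127.157823°, h=0.000 m
→ into merc (λ₀=-119.3°): φ=-41.71629800°, λ−λ₀=-7.85782300°
scale k = 1.33967639

1.33967639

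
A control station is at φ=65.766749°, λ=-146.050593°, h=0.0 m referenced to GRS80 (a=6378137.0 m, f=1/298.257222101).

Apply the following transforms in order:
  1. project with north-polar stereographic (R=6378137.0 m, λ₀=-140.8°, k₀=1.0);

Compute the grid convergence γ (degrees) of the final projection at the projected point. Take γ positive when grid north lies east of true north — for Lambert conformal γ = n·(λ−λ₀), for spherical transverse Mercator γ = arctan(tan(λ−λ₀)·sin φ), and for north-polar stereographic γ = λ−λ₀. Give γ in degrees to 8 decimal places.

start: φ=65.766749°, λ=-146.050593°, h=0.000 m
→ into stereo (λ₀=-140.8°): φ=65.76674900°, λ−λ₀=-5.25059300°
convergence γ = -5.25059300°

-5.25059300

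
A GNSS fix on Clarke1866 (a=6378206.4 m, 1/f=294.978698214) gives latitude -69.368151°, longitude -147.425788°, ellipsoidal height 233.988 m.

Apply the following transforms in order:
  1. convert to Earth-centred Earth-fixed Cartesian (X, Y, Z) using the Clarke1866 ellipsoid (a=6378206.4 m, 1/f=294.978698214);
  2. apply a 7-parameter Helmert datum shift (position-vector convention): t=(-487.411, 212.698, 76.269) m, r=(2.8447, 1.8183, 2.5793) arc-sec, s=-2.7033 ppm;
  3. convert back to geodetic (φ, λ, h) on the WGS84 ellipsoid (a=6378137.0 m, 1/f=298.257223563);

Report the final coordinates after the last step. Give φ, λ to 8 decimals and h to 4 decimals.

φ=-69.36401454°, λ=-147.43876954°, h=110.9465 m

start: φ=-69.368151°, λ=-147.425788°, h=233.988 m
→ ECEF (a=6378206.400, f=1/294.978698214): X=-1899611.8831, Y=-1213648.1556, Z=-5946600.5998
→ Helmert 7p (PV): X=-1900131.4038, Y=-1213373.9186, Z=-5946508.2476
→ geod (Bowring, a=6378137.000): φ=-69.36401454°, λ=-147.43876954°, h=110.9465 m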